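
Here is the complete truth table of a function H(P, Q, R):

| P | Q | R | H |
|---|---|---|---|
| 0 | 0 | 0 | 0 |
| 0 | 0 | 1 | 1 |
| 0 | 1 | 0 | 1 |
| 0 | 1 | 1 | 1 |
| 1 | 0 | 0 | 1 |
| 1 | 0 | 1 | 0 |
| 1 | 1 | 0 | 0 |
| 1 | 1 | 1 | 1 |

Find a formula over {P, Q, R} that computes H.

H(P, Q, R) = ((((P' · Q') · R') + ((P · Q') · R)) + ((P · Q) · R'))'

H is 0 on only 3 rows — (0,0,0), (1,0,1), (1,1,0). Writing each as a minterm (¬P·¬Q·¬R, P·¬Q·R, P·Q·¬R) and OR-ing them characterizes exactly where H=0, so H is the negation of that disjunction.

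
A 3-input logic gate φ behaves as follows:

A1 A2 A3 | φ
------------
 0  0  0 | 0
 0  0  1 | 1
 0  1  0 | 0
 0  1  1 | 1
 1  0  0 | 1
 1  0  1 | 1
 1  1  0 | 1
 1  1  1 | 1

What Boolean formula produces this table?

The 0-rows are (0,0,0), (0,1,0). Take each as a conjunction (¬A1·¬A2·¬A3, ¬A1·A2·¬A3), form their disjunction, and complement — that gives a formula that is 1 everywhere φ is.

φ(A1, A2, A3) = (((A1' · A2') · A3') + ((A1' · A2) · A3'))'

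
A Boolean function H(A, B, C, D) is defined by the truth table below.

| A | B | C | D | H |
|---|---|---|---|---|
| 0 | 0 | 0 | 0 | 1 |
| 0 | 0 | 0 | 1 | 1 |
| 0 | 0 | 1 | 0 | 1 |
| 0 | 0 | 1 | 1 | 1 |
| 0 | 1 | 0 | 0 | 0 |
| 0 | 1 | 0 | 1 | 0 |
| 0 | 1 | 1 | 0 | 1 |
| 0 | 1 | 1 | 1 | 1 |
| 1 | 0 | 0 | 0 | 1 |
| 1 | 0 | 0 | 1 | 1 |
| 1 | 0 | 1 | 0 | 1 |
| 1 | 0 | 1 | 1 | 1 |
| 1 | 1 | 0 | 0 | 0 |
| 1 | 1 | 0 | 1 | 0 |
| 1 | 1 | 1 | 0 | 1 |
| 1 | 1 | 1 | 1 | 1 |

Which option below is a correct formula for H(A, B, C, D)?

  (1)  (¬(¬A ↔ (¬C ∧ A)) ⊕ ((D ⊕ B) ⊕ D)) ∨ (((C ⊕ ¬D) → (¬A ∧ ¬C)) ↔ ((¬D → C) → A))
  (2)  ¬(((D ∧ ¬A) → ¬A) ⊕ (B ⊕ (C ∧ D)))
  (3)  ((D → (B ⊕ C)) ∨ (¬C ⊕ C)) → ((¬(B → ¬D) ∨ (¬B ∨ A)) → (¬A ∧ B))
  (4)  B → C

4

(1) fails at (0,1,0,0): the formula yields 1, H is 0.
(2) fails at (0,0,0,0): the formula yields 0, H is 1.
(3) fails at (0,0,0,0): the formula yields 0, H is 1.
(4) is the remaining candidate, and it agrees with H on all 16 inputs.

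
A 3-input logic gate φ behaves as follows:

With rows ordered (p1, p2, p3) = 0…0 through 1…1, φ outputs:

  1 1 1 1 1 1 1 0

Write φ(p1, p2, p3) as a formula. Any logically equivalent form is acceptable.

φ(p1, p2, p3) = ~((p1 & p2) & p3)

The output is 0 only when every input is 1 — NAND of all inputs.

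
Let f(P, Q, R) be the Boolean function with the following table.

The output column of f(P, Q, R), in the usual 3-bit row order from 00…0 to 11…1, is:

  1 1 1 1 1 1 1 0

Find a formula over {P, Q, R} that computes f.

f(P, Q, R) = ¬((P ∧ Q) ∧ R)

f is 0 on exactly one input, (1,1,1), whose minterm is P·Q·R. So f is the negation of that single conjunction.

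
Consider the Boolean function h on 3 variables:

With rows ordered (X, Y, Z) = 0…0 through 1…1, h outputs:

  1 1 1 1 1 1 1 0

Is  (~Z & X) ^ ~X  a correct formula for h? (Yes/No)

No

Evaluate (~Z & X) ^ ~X on each row and compare to h:
  X=0, Y=0, Z=0: formula gives 1, h = 1 ✓
  X=0, Y=0, Z=1: formula gives 1, h = 1 ✓
  X=0, Y=1, Z=0: formula gives 1, h = 1 ✓
  X=0, Y=1, Z=1: formula gives 1, h = 1 ✓
  X=1, Y=0, Z=0: formula gives 1, h = 1 ✓
  X=1, Y=0, Z=1: formula gives 0, but h = 1 ✗
Row (1,0,1) is a counterexample, so the formula is not equivalent to h.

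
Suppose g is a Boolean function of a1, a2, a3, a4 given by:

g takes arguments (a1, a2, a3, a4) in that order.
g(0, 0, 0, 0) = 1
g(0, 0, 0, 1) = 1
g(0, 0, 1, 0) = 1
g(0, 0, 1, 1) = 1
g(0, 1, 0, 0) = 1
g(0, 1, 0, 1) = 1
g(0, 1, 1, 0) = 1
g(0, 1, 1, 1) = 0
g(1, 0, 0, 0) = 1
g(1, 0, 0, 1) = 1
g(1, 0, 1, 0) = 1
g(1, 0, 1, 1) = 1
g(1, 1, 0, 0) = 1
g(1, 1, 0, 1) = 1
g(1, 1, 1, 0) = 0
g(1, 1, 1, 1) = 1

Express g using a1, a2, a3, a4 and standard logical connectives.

There are just 2 zero rows: (0,1,1,1), (1,1,1,0). Their minterms are ¬a1·a2·a3·a4, a1·a2·a3·¬a4; the OR of those covers precisely the 0-outputs, and negating it yields g.

g(a1, a2, a3, a4) = ((((a1' · a2) · a3) · a4) + (((a1 · a2) · a3) · a4'))'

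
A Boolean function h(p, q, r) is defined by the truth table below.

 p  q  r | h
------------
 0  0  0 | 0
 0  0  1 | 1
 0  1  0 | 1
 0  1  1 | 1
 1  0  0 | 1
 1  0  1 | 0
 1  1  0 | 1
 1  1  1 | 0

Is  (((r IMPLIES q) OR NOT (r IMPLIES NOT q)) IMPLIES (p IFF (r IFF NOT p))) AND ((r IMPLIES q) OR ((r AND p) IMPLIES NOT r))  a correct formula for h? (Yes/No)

Evaluate (((r IMPLIES q) OR NOT (r IMPLIES NOT q)) IMPLIES (p IFF (r IFF NOT p))) AND ((r IMPLIES q) OR ((r AND p) IMPLIES NOT r)) on each row and compare to h:
  p=0, q=0, r=0: formula gives 1, but h = 0 ✗
Row (0,0,0) is a counterexample, so the formula is not equivalent to h.

No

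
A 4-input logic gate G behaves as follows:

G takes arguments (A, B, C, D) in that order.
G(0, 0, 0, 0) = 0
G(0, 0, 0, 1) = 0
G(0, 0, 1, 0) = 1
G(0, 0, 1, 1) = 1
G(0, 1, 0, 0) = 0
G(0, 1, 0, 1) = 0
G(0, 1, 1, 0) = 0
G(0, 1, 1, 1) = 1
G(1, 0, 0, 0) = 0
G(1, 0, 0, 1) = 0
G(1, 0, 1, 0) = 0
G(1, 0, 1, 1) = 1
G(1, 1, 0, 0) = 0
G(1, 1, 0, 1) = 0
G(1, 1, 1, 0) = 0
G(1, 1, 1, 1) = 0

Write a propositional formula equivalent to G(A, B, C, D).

The 1-rows are (0,0,1,0), (0,0,1,1), (0,1,1,1), (1,0,1,1). Each contributes one minterm — ¬A·¬B·C·¬D; ¬A·¬B·C·D; ¬A·B·C·D; A·¬B·C·D — and their disjunction is a sum-of-products form of G.

G(A, B, C, D) = (((((~A & ~B) & C) & ~D) | (((~A & ~B) & C) & D)) | (((~A & B) & C) & D)) | (((A & ~B) & C) & D)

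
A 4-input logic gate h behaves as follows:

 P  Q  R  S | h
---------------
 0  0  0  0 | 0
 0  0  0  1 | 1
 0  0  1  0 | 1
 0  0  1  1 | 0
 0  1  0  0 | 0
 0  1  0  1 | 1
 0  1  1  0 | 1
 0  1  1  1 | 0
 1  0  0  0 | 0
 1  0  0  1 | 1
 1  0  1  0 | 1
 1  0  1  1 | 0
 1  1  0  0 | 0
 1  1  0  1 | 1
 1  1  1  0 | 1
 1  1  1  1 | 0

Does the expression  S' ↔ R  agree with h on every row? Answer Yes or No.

Test each input against both h and the formula:
  P=0, Q=0, R=0, S=0: formula gives 0, h = 0 ✓
  P=0, Q=0, R=0, S=1: formula gives 1, h = 1 ✓
  P=0, Q=0, R=1, S=0: formula gives 1, h = 1 ✓
  P=0, Q=0, R=1, S=1: formula gives 0, h = 0 ✓
  …and likewise for the remaining 12 rows.
No disagreement on any input; they are logically equivalent.

Yes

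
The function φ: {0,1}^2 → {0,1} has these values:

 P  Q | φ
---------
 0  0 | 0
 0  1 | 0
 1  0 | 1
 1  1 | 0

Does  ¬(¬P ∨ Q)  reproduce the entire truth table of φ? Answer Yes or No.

Yes

Test each input against both φ and the formula:
  P=0, Q=0: formula gives 0, φ = 0 ✓
  P=0, Q=1: formula gives 0, φ = 0 ✓
  P=1, Q=0: formula gives 1, φ = 1 ✓
  P=1, Q=1: formula gives 0, φ = 0 ✓
No disagreement on any input; they are logically equivalent.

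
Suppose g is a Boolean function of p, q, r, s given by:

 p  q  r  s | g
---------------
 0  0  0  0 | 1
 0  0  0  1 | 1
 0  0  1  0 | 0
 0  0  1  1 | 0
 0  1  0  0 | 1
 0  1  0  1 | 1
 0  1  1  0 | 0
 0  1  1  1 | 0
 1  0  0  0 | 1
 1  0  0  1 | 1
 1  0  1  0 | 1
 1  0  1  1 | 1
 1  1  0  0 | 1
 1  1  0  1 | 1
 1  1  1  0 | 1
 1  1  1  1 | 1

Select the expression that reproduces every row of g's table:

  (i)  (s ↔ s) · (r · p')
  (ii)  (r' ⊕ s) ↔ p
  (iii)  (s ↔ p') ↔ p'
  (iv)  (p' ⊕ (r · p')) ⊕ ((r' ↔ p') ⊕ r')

(i) fails at (0,0,0,0): the formula yields 0, g is 1.
(ii) fails at (0,0,0,0): the formula yields 0, g is 1.
(iii) fails at (0,0,0,0): the formula yields 0, g is 1.
(iv) is the remaining candidate, and it agrees with g on all 16 inputs.

iv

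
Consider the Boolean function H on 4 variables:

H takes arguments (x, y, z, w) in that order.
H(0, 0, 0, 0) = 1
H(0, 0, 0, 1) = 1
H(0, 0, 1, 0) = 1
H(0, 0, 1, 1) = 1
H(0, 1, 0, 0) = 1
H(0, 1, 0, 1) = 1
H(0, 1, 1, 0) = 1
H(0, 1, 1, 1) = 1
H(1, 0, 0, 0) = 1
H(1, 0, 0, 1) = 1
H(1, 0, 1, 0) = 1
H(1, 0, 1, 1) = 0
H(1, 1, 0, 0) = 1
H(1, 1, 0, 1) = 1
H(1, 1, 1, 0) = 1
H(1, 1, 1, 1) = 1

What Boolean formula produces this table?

H(x, y, z, w) = ¬(((x ∧ ¬y) ∧ z) ∧ w)

H is 0 on exactly one input, (1,0,1,1), whose minterm is x·¬y·z·w. So H is the negation of that single conjunction.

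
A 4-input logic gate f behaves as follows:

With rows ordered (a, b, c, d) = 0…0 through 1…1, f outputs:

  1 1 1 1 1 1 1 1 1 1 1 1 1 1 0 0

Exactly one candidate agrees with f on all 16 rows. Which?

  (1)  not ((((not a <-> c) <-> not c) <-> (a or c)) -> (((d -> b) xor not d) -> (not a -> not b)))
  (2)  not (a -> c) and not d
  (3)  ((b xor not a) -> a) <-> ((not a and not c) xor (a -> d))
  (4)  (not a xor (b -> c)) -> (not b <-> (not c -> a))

4

(1) fails at (0,0,0,0): the formula yields 0, f is 1.
(2) fails at (0,0,0,0): the formula yields 0, f is 1.
(3) fails at (0,0,1,0): the formula yields 0, f is 1.
Only (4) survives; checking it on all 16 rows confirms it matches f.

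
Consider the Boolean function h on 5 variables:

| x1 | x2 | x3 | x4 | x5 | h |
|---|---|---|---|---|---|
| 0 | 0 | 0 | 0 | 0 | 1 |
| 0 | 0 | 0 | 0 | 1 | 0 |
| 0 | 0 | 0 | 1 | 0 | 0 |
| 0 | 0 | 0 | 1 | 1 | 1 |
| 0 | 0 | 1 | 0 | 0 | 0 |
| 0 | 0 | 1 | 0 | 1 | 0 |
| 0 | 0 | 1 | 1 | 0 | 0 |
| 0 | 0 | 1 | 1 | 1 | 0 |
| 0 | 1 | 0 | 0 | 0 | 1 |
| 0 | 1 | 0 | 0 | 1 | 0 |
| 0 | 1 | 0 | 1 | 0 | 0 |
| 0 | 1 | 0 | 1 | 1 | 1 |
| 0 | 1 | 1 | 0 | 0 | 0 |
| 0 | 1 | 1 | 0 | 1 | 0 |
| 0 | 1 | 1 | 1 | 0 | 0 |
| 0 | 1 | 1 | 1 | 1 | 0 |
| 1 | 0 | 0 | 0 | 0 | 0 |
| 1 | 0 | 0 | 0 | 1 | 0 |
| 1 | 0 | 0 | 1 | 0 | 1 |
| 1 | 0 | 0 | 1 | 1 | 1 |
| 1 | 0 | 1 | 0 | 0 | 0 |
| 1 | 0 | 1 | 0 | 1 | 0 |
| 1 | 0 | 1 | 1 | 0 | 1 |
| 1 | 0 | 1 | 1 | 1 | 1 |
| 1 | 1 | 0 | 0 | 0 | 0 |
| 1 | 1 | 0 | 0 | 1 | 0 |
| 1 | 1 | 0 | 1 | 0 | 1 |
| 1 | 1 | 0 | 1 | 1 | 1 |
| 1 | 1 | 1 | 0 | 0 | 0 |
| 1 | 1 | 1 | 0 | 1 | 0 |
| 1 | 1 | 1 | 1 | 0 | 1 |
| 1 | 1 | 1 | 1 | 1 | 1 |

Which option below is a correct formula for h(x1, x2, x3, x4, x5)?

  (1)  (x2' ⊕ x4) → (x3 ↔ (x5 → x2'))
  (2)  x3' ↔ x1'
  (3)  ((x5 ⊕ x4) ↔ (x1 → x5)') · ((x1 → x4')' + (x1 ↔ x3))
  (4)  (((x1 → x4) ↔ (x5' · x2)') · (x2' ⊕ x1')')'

(1): at (0,0,0,0,0) it gives 0, but h = 1 — eliminated.
(2): at (0,0,0,0,1) it gives 1, but h = 0 — eliminated.
(4): at (0,0,0,0,0) it gives 0, but h = 1 — eliminated.
Only (3) survives; checking it on all 32 rows confirms it matches h.

3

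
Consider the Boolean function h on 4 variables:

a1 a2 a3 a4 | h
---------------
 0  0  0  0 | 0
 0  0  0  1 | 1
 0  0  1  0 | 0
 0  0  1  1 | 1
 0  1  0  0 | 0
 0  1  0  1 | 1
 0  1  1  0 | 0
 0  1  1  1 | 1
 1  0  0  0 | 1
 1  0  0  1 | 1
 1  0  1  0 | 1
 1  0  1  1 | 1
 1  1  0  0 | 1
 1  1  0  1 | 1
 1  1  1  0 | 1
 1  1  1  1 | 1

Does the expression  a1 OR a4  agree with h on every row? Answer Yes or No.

Evaluate a1 OR a4 on each row and compare to h:
  a1=0, a2=0, a3=0, a4=0: formula gives 0, h = 0 ✓
  a1=0, a2=0, a3=0, a4=1: formula gives 1, h = 1 ✓
  a1=0, a2=0, a3=1, a4=0: formula gives 0, h = 0 ✓
  a1=0, a2=0, a3=1, a4=1: formula gives 1, h = 1 ✓
  … (the remaining 12 rows also agree.)
All 16 rows match — the expression computes h exactly.

Yes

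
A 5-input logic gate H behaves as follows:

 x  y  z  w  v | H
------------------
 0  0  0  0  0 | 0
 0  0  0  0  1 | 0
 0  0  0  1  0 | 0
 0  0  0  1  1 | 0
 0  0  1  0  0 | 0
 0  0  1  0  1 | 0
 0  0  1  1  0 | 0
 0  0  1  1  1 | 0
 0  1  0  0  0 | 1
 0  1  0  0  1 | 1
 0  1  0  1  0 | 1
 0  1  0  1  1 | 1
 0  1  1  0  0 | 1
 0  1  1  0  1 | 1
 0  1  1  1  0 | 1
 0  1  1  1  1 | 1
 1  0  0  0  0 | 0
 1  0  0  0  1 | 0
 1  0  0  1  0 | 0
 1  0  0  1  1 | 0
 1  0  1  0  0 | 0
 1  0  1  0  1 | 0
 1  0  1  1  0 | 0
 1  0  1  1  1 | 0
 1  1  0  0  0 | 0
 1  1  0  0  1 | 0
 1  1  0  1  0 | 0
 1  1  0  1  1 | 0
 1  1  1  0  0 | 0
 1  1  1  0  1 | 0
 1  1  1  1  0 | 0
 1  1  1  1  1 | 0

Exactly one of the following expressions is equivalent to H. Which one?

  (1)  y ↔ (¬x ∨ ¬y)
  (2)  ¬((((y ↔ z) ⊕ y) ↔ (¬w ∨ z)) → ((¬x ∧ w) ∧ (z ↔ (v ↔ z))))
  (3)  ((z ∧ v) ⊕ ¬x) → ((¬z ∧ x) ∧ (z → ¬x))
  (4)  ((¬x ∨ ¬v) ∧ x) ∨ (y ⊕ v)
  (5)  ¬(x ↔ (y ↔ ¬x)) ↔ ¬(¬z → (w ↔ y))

(2) fails at (0,0,0,0,0): the formula yields 1, H is 0.
(3) fails at (0,0,1,0,1): the formula yields 1, H is 0.
(4) fails at (0,0,0,0,1): the formula yields 1, H is 0.
(5) fails at (0,0,0,0,0): the formula yields 1, H is 0.
That leaves (1). Evaluating it on every row reproduces the table of H exactly.

1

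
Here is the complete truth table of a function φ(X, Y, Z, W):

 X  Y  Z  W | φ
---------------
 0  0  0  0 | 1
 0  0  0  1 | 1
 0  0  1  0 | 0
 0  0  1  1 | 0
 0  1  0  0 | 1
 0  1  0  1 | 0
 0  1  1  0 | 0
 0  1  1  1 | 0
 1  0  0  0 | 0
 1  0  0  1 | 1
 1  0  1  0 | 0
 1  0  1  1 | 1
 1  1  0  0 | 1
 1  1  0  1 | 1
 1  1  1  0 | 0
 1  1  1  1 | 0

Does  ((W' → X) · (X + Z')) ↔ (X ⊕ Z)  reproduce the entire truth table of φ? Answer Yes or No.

Evaluate ((W' → X) · (X + Z')) ↔ (X ⊕ Z) on each row and compare to φ:
  X=0, Y=0, Z=0, W=0: formula gives 1, φ = 1 ✓
  X=0, Y=0, Z=0, W=1: formula gives 0, but φ = 1 ✗
Row (0,0,0,1) is a counterexample, so the formula is not equivalent to φ.

No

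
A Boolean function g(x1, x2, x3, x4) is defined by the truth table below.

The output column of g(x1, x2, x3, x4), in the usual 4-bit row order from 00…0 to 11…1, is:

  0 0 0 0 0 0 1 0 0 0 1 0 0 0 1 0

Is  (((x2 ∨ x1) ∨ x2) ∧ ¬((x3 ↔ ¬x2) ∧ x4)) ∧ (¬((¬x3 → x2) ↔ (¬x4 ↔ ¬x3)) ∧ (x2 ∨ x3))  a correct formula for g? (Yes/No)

Test each input against both g and the formula:
  x1=0, x2=0, x3=0, x4=0: formula gives 0, g = 0 ✓
  x1=0, x2=0, x3=0, x4=1: formula gives 0, g = 0 ✓
  x1=0, x2=0, x3=1, x4=0: formula gives 0, g = 0 ✓
  x1=0, x2=0, x3=1, x4=1: formula gives 0, g = 0 ✓
  … (the remaining 12 rows also agree.)
All 16 rows match — the expression computes g exactly.

Yes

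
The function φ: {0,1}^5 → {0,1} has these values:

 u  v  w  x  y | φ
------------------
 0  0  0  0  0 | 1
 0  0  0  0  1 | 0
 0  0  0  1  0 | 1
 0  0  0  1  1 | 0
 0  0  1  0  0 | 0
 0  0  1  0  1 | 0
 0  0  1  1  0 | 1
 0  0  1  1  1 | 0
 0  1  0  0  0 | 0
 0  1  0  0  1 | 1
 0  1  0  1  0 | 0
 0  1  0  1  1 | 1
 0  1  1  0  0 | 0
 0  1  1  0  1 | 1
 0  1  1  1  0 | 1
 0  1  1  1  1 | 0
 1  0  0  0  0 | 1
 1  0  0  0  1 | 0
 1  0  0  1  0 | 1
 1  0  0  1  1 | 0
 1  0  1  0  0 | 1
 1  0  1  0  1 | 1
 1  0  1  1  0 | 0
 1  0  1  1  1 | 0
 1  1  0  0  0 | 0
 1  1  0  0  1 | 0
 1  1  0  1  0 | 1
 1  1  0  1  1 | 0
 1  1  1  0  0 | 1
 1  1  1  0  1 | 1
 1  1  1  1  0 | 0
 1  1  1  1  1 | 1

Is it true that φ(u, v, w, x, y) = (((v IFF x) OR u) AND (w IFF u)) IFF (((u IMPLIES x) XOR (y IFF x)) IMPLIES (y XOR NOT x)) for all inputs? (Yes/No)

Evaluate (((v IFF x) OR u) AND (w IFF u)) IFF (((u IMPLIES x) XOR (y IFF x)) IMPLIES (y XOR NOT x)) on each row and compare to φ:
  u=0, v=0, w=0, x=0, y=0: formula gives 1, φ = 1 ✓
  u=0, v=0, w=0, x=0, y=1: formula gives 0, φ = 0 ✓
  u=0, v=0, w=0, x=1, y=0: formula gives 1, φ = 1 ✓
  u=0, v=0, w=0, x=1, y=1: formula gives 0, φ = 0 ✓
  …
  u=0, v=0, w=1, x=0, y=1: formula gives 1, but φ = 0 ✗
Since they disagree at (0,0,1,0,1), the expression is not a correct formula for φ.

No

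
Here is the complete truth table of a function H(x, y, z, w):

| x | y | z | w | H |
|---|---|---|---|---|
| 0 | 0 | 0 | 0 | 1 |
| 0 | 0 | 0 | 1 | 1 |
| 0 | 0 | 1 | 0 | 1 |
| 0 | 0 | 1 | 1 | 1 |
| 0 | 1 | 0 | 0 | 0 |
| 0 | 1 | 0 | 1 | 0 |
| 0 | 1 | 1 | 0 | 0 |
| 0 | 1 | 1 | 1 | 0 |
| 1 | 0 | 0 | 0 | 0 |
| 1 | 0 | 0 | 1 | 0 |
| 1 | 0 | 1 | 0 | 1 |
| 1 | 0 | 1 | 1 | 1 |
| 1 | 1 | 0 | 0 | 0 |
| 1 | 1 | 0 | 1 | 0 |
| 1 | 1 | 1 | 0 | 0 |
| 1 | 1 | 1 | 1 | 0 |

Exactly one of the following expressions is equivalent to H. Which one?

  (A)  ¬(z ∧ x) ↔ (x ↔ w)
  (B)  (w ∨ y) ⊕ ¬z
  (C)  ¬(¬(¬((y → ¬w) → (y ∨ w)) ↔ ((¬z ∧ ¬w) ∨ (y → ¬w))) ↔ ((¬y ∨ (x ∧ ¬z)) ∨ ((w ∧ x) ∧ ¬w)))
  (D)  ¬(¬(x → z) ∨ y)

(A) disagrees with H on (0,0,0,1) (formula → 0, table → 1); rule it out.
(B) disagrees with H on (0,0,0,1) (formula → 0, table → 1); rule it out.
(C) disagrees with H on (0,0,0,1) (formula → 0, table → 1); rule it out.
That leaves (D). Evaluating it on every row reproduces the table of H exactly.

D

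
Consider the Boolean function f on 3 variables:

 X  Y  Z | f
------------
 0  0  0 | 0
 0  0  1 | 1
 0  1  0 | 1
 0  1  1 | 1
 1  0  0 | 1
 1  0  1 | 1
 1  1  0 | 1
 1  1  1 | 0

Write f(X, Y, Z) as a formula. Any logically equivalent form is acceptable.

There are just 2 zero rows: (0,0,0), (1,1,1). Their minterms are ¬X·¬Y·¬Z, X·Y·Z; the OR of those covers precisely the 0-outputs, and negating it yields f.

f(X, Y, Z) = ¬(((¬X ∧ ¬Y) ∧ ¬Z) ∨ ((X ∧ Y) ∧ Z))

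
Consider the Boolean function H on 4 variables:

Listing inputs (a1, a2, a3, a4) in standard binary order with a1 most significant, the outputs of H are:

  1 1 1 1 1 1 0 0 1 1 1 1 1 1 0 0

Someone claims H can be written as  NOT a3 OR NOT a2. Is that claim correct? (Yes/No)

Yes

Test each input against both H and the formula:
  a1=0, a2=0, a3=0, a4=0: formula gives 1, H = 1 ✓
  a1=0, a2=0, a3=0, a4=1: formula gives 1, H = 1 ✓
  a1=0, a2=0, a3=1, a4=0: formula gives 1, H = 1 ✓
  a1=0, a2=0, a3=1, a4=1: formula gives 1, H = 1 ✓
  … (the remaining 12 rows also agree.)
All 16 rows match — the expression computes H exactly.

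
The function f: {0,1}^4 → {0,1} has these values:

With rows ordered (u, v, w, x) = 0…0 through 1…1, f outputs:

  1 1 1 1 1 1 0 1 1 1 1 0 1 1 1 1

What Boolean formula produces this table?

f(u, v, w, x) = ¬((((¬u ∧ v) ∧ w) ∧ ¬x) ∨ (((u ∧ ¬v) ∧ w) ∧ x))

There are just 2 zero rows: (0,1,1,0), (1,0,1,1). Their minterms are ¬u·v·w·¬x, u·¬v·w·x; the OR of those covers precisely the 0-outputs, and negating it yields f.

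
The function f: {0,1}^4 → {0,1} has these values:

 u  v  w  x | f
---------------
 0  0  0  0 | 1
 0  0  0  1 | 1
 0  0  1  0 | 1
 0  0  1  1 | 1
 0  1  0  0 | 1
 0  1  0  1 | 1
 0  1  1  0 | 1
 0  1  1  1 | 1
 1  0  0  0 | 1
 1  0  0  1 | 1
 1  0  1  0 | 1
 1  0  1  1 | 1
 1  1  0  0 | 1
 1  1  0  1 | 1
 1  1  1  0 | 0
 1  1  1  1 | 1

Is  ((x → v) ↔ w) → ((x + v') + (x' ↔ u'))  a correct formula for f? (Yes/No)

Check the formula against f row by row:
  u=0, v=0, w=0, x=0: formula gives 1, f = 1 ✓
  u=0, v=0, w=0, x=1: formula gives 1, f = 1 ✓
  u=0, v=0, w=1, x=0: formula gives 1, f = 1 ✓
  u=0, v=0, w=1, x=1: formula gives 1, f = 1 ✓
  …and likewise for the remaining 12 rows.
No disagreement on any input; they are logically equivalent.

Yes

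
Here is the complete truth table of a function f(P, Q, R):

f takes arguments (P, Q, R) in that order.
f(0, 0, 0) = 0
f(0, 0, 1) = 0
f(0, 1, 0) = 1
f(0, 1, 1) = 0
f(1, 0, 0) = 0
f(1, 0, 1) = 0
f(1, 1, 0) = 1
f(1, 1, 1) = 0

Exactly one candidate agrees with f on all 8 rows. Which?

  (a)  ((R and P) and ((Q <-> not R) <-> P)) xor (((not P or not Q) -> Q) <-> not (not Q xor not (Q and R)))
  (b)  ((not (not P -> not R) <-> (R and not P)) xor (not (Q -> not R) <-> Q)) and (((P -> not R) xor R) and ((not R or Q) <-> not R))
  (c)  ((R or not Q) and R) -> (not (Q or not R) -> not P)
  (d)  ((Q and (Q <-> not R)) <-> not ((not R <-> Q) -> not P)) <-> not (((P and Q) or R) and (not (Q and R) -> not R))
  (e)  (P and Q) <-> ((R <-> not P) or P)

b

(a): at (0,1,0) it gives 0, but f = 1 — eliminated.
(c): at (0,0,0) it gives 1, but f = 0 — eliminated.
(d): at (0,0,0) it gives 1, but f = 0 — eliminated.
(e): at (0,0,0) it gives 1, but f = 0 — eliminated.
Only (b) survives; checking it on all 8 rows confirms it matches f.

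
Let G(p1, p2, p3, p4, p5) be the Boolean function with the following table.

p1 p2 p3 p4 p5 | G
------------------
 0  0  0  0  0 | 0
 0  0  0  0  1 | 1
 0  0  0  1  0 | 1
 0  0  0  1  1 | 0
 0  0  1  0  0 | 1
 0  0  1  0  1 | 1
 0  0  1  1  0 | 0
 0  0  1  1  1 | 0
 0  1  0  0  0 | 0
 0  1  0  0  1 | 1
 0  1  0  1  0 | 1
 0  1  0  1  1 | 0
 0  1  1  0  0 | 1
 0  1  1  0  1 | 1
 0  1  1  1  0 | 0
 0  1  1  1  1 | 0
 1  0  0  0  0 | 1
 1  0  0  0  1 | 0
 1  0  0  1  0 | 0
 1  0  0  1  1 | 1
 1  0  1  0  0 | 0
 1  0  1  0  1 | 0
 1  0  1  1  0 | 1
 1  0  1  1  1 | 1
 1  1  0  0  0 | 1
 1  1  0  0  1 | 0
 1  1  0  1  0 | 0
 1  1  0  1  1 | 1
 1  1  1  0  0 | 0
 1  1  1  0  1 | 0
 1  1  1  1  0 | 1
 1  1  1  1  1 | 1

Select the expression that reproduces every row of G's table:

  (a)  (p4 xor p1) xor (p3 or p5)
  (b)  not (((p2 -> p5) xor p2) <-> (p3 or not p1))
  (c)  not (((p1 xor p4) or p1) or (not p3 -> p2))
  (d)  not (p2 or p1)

(b): at (0,0,0,0,1) it gives 0, but G = 1 — eliminated.
(c): at (0,0,0,0,0) it gives 1, but G = 0 — eliminated.
(d): at (0,0,0,0,0) it gives 1, but G = 0 — eliminated.
Only (a) survives; checking it on all 32 rows confirms it matches G.

a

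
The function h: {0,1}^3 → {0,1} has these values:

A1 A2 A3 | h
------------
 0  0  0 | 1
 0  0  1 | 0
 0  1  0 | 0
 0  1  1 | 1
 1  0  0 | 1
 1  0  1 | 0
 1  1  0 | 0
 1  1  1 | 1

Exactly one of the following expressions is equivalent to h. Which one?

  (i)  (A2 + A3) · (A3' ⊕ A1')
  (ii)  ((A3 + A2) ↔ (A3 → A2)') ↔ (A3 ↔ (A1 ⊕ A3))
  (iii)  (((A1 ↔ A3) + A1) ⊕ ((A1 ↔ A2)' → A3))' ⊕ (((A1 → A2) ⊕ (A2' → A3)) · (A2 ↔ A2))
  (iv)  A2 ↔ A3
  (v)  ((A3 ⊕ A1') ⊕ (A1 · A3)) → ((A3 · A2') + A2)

iv

(i) disagrees with h on (0,0,0) (formula → 0, table → 1); rule it out.
(ii) disagrees with h on (0,0,1) (formula → 1, table → 0); rule it out.
(iii) disagrees with h on (0,0,0) (formula → 0, table → 1); rule it out.
(v) disagrees with h on (0,0,0) (formula → 0, table → 1); rule it out.
Only (iv) survives; checking it on all 8 rows confirms it matches h.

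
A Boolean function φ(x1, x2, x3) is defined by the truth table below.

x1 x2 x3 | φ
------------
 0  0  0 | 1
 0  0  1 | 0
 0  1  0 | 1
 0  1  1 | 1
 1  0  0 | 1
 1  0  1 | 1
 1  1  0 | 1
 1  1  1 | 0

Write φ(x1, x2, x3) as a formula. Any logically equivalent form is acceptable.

φ(x1, x2, x3) = NOT (((NOT x1 AND NOT x2) AND x3) OR ((x1 AND x2) AND x3))

φ is 0 on only 2 rows — (0,0,1), (1,1,1). Writing each as a minterm (¬x1·¬x2·x3, x1·x2·x3) and OR-ing them characterizes exactly where φ=0, so φ is the negation of that disjunction.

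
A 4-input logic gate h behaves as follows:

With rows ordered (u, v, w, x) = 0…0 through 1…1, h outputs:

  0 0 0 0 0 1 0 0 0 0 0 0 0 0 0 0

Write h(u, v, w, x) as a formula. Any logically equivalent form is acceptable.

h(u, v, w, x) = ((¬u ∧ v) ∧ ¬w) ∧ x

h is 1 on exactly one input, (0,1,0,1), whose minterm is ¬u·v·¬w·x. So h is just that conjunction.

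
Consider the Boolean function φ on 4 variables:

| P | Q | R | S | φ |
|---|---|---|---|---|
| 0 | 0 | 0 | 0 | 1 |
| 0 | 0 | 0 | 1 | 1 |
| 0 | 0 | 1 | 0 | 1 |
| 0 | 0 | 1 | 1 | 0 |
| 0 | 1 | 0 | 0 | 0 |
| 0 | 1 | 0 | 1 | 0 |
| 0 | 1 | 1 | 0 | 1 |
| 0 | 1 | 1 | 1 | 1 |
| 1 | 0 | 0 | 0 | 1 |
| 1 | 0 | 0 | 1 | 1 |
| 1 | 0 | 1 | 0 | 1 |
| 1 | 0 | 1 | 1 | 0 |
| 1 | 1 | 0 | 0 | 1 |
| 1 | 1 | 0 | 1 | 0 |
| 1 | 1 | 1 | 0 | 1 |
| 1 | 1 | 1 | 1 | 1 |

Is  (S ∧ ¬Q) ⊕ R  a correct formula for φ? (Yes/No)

Evaluate (S ∧ ¬Q) ⊕ R on each row and compare to φ:
  P=0, Q=0, R=0, S=0: formula gives 0, but φ = 1 ✗
Since they disagree at (0,0,0,0), the expression is not a correct formula for φ.

No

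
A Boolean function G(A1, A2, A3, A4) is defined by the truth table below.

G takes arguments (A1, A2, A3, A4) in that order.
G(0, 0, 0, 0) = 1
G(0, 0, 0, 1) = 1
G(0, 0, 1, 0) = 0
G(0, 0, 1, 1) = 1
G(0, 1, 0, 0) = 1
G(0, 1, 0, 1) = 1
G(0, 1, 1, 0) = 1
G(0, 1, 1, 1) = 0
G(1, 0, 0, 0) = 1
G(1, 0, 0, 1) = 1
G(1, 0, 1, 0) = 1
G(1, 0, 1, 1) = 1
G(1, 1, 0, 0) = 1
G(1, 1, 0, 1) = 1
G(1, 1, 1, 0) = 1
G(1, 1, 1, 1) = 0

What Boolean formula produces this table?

The 0-rows are (0,0,1,0), (0,1,1,1), (1,1,1,1). Take each as a conjunction (¬A1·¬A2·A3·¬A4, ¬A1·A2·A3·A4, A1·A2·A3·A4), form their disjunction, and complement — that gives a formula that is 1 everywhere G is.

G(A1, A2, A3, A4) = ~(((((~A1 & ~A2) & A3) & ~A4) | (((~A1 & A2) & A3) & A4)) | (((A1 & A2) & A3) & A4))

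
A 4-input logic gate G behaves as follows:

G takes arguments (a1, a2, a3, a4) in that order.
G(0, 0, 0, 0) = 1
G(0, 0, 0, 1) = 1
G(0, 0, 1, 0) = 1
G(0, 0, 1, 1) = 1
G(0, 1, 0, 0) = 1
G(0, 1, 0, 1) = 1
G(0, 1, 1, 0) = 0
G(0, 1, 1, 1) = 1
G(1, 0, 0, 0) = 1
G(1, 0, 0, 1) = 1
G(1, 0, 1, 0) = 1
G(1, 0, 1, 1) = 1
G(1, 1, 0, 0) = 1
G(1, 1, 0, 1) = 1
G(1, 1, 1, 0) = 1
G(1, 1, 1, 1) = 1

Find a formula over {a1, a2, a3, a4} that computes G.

G is 0 on exactly one input, (0,1,1,0), whose minterm is ¬a1·a2·a3·¬a4. So G is the negation of that single conjunction.

G(a1, a2, a3, a4) = NOT (((NOT a1 AND a2) AND a3) AND NOT a4)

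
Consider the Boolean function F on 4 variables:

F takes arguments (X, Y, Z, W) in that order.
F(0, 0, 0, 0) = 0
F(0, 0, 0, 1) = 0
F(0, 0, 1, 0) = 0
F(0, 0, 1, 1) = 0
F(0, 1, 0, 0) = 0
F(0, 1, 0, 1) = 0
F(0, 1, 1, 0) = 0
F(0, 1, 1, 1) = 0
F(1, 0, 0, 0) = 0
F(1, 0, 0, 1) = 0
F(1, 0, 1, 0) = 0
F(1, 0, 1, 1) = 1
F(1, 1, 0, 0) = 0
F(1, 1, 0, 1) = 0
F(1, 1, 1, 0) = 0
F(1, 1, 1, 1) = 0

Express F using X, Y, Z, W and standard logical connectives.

Only row (1,0,1,1) gives 1. That row's minterm X·¬Y·Z·W is F directly.

F(X, Y, Z, W) = ((X · Y') · Z) · W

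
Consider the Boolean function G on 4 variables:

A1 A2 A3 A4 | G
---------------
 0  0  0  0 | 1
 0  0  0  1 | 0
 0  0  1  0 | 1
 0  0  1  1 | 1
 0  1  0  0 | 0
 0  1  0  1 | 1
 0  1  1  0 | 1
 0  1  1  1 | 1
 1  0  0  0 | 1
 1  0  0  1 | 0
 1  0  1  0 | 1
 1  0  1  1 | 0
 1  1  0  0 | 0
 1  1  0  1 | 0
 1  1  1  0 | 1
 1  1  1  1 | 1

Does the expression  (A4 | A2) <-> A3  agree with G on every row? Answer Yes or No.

No

Evaluate (A4 | A2) <-> A3 on each row and compare to G:
  A1=0, A2=0, A3=0, A4=0: formula gives 1, G = 1 ✓
  A1=0, A2=0, A3=0, A4=1: formula gives 0, G = 0 ✓
  A1=0, A2=0, A3=1, A4=0: formula gives 0, but G = 1 ✗
Row (0,0,1,0) is a counterexample, so the formula is not equivalent to G.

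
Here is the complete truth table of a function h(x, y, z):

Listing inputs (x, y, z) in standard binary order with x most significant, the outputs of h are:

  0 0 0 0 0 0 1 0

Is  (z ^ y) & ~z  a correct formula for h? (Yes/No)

No

Evaluate (z ^ y) & ~z on each row and compare to h:
  x=0, y=0, z=0: formula gives 0, h = 0 ✓
  x=0, y=0, z=1: formula gives 0, h = 0 ✓
  x=0, y=1, z=0: formula gives 1, but h = 0 ✗
Row (0,1,0) is a counterexample, so the formula is not equivalent to h.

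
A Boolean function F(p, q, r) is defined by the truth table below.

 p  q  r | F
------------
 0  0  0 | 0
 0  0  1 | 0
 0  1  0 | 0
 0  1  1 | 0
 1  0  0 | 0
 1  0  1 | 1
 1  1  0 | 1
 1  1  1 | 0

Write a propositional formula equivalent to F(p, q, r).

F(p, q, r) = ((p ∧ ¬q) ∧ r) ∨ ((p ∧ q) ∧ ¬r)

Collect the rows where F=1 — (1,0,1), (1,1,0) — and write one minterm per row: p·¬q·r, p·q·¬r. Their union (logical OR) reproduces the table exactly.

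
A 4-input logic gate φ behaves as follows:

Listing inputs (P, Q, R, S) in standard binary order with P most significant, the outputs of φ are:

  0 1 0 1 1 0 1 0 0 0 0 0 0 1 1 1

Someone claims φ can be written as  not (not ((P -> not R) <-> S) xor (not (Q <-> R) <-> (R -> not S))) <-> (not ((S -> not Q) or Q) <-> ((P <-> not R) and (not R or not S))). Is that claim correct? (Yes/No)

No

Evaluate not (not ((P -> not R) <-> S) xor (not (Q <-> R) <-> (R -> not S))) <-> (not ((S -> not Q) or Q) <-> ((P <-> not R) and (not R or not S))) on each row and compare to φ:
  P=0, Q=0, R=0, S=0: formula gives 0, φ = 0 ✓
  P=0, Q=0, R=0, S=1: formula gives 1, φ = 1 ✓
  P=0, Q=0, R=1, S=0: formula gives 0, φ = 0 ✓
  P=0, Q=0, R=1, S=1: formula gives 1, φ = 1 ✓
  …
  P=1, Q=0, R=0, S=0: formula gives 1, but φ = 0 ✗
Row (1,0,0,0) is a counterexample, so the formula is not equivalent to φ.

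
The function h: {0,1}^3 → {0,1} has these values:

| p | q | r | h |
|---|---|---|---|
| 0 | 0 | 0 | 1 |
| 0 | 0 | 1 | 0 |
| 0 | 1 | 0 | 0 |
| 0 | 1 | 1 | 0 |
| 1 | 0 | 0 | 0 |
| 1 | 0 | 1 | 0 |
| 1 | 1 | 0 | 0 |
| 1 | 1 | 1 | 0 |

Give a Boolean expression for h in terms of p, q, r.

h(p, q, r) = ~((p | q) | r)

The output is 1 only when every input is 0 — NOR of all inputs.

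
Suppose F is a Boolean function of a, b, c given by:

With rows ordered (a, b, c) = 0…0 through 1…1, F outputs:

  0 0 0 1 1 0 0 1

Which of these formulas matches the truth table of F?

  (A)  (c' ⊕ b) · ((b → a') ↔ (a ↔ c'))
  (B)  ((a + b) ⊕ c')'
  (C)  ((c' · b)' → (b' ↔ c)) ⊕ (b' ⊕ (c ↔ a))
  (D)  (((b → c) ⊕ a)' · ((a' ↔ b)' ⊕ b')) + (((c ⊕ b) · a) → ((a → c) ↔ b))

A

(B): at (0,0,1) it gives 1, but F = 0 — eliminated.
(C): at (0,1,1) it gives 0, but F = 1 — eliminated.
(D): at (0,0,0) it gives 1, but F = 0 — eliminated.
That leaves (A). Evaluating it on every row reproduces the table of F exactly.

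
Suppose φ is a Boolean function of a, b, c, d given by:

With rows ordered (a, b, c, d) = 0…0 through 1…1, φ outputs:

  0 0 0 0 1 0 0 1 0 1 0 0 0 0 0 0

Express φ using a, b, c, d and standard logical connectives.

φ(a, b, c, d) = ((((¬a ∧ b) ∧ ¬c) ∧ ¬d) ∨ (((¬a ∧ b) ∧ c) ∧ d)) ∨ (((a ∧ ¬b) ∧ ¬c) ∧ d)

The 1-rows are (0,1,0,0), (0,1,1,1), (1,0,0,1). Each contributes one minterm — ¬a·b·¬c·¬d; ¬a·b·c·d; a·¬b·¬c·d — and their disjunction is a sum-of-products form of φ.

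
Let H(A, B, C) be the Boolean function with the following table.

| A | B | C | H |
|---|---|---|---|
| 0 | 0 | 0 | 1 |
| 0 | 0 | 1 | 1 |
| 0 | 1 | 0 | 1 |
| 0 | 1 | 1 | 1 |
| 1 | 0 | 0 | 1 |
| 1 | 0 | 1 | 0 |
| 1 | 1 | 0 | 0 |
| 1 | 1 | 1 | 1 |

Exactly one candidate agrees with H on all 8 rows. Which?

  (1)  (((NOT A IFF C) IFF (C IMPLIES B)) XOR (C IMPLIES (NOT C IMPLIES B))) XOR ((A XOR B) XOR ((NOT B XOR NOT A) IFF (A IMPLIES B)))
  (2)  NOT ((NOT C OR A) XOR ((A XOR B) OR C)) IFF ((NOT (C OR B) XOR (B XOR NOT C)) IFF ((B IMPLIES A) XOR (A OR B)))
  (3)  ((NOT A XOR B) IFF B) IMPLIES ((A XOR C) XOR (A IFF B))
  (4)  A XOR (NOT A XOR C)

(1) fails at (0,1,1): the formula yields 0, H is 1.
(2) fails at (0,1,0): the formula yields 0, H is 1.
(4) fails at (0,0,1): the formula yields 0, H is 1.
That leaves (3). Evaluating it on every row reproduces the table of H exactly.

3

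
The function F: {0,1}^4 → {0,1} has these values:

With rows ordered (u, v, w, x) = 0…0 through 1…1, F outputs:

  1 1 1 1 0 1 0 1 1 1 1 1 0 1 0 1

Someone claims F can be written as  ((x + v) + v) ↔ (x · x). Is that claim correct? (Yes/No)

Yes

Evaluate ((x + v) + v) ↔ (x · x) on each row and compare to F:
  u=0, v=0, w=0, x=0: formula gives 1, F = 1 ✓
  u=0, v=0, w=0, x=1: formula gives 1, F = 1 ✓
  u=0, v=0, w=1, x=0: formula gives 1, F = 1 ✓
  u=0, v=0, w=1, x=1: formula gives 1, F = 1 ✓
  …and likewise for the remaining 12 rows.
All 16 rows match — the expression computes F exactly.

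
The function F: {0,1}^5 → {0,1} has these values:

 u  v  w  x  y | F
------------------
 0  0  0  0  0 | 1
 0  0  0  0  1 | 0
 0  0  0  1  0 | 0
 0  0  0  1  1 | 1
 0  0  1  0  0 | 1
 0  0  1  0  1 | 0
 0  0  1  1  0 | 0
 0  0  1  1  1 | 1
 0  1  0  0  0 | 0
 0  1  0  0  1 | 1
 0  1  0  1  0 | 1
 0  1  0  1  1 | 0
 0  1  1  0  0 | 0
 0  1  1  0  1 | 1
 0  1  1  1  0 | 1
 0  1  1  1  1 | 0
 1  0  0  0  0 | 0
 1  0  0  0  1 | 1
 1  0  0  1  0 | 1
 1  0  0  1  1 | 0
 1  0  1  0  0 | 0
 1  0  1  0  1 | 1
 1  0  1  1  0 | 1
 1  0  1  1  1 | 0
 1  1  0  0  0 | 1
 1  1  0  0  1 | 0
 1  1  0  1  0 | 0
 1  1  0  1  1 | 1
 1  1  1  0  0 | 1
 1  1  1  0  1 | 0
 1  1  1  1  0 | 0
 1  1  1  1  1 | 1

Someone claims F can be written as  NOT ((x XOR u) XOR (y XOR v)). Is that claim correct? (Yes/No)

Test each input against both F and the formula:
  u=0, v=0, w=0, x=0, y=0: formula gives 1, F = 1 ✓
  u=0, v=0, w=0, x=0, y=1: formula gives 0, F = 0 ✓
  u=0, v=0, w=0, x=1, y=0: formula gives 0, F = 0 ✓
  u=0, v=0, w=0, x=1, y=1: formula gives 1, F = 1 ✓
  …and likewise for the remaining 28 rows.
No disagreement on any input; they are logically equivalent.

Yes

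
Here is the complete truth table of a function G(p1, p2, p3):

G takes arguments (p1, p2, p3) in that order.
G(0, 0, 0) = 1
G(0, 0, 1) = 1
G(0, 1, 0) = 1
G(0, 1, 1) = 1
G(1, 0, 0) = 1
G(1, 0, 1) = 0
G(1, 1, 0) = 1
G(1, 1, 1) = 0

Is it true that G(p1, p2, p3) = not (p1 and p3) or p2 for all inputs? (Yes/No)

Evaluate not (p1 and p3) or p2 on each row and compare to G:
  p1=0, p2=0, p3=0: formula gives 1, G = 1 ✓
  p1=0, p2=0, p3=1: formula gives 1, G = 1 ✓
  p1=0, p2=1, p3=0: formula gives 1, G = 1 ✓
  p1=0, p2=1, p3=1: formula gives 1, G = 1 ✓
  p1=1, p2=0, p3=0: formula gives 1, G = 1 ✓
  …
  p1=1, p2=1, p3=1: formula gives 1, but G = 0 ✗
Since they disagree at (1,1,1), the expression is not a correct formula for G.

No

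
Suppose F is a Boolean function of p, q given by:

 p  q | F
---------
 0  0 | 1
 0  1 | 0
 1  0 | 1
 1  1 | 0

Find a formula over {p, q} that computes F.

F(p, q) = not q

The output is the negation of q.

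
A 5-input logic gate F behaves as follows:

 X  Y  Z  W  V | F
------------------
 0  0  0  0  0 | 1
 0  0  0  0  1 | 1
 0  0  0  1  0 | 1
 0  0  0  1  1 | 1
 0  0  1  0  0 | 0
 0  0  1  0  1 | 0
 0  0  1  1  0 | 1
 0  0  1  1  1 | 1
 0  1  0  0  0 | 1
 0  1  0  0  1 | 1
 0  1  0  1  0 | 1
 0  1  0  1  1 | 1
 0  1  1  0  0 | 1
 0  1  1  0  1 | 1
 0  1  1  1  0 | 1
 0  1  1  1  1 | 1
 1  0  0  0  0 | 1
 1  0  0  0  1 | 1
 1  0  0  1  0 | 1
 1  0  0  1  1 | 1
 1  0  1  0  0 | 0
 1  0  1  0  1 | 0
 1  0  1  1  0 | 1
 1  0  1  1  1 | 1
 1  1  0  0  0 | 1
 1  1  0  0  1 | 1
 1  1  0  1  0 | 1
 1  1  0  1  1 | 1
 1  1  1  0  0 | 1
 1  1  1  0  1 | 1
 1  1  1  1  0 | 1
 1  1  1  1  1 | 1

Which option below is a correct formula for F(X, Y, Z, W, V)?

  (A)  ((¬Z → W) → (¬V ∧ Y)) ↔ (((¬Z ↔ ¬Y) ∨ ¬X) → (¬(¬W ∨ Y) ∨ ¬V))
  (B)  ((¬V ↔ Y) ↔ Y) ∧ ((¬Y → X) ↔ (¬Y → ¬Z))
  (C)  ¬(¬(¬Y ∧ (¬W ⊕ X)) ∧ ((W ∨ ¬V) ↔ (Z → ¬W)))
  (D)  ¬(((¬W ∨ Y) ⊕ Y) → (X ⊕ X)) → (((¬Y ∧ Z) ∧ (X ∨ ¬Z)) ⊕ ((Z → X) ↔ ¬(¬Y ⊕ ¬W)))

D

(A) disagrees with F on (0,0,0,0,1) (formula → 0, table → 1); rule it out.
(B) disagrees with F on (0,0,0,0,0) (formula → 0, table → 1); rule it out.
(C) disagrees with F on (0,0,0,1,0) (formula → 0, table → 1); rule it out.
That leaves (D). Evaluating it on every row reproduces the table of F exactly.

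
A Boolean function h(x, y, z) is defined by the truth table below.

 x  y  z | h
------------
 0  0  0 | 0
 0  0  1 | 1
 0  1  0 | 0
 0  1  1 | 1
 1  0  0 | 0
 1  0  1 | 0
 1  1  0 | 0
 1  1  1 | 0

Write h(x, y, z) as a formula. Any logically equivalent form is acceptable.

Collect the rows where h=1 — (0,0,1), (0,1,1) — and write one minterm per row: ¬x·¬y·z, ¬x·y·z. Their union (logical OR) reproduces the table exactly.

h(x, y, z) = ((x' · y') · z) + ((x' · y) · z)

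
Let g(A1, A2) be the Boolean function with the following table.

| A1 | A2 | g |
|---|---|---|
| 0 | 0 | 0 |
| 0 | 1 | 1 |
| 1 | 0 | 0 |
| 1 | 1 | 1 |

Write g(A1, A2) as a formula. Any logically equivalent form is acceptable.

The output simply equals A2.

g(A1, A2) = A2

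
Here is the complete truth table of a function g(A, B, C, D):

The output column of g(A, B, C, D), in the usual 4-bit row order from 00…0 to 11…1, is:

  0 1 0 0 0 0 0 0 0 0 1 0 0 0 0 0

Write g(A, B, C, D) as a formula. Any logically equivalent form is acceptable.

The 1-rows are (0,0,0,1), (1,0,1,0). Each contributes one minterm — ¬A·¬B·¬C·D; A·¬B·C·¬D — and their disjunction is a sum-of-products form of g.

g(A, B, C, D) = (((A' · B') · C') · D) + (((A · B') · C) · D')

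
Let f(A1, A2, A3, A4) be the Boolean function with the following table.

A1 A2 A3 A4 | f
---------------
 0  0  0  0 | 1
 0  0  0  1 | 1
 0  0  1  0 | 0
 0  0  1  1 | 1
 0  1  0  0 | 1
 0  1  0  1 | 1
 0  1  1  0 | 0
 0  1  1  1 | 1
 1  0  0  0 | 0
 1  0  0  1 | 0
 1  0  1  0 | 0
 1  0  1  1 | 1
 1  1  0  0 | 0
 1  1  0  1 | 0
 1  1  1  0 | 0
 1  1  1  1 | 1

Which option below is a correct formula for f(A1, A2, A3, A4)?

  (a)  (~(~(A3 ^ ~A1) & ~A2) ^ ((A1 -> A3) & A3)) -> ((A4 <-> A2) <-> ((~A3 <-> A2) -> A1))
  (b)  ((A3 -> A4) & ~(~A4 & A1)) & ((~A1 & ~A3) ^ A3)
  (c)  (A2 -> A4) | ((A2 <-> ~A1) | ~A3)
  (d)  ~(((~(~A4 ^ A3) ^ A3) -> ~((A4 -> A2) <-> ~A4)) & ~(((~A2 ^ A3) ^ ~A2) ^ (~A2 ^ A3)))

(a): at (0,0,0,1) it gives 0, but f = 1 — eliminated.
(c): at (0,0,1,0) it gives 1, but f = 0 — eliminated.
(d): at (0,0,1,0) it gives 1, but f = 0 — eliminated.
That leaves (b). Evaluating it on every row reproduces the table of f exactly.

b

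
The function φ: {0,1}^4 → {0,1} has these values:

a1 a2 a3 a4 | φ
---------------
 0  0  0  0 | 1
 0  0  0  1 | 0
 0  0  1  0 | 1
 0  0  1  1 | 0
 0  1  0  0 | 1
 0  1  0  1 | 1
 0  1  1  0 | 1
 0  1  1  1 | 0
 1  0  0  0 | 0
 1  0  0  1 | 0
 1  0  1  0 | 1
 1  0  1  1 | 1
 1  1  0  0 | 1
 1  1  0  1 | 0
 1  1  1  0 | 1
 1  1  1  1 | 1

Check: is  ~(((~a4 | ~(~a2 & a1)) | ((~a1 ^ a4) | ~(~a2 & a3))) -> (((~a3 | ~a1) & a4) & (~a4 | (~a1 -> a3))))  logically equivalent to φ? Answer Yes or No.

No

Evaluate ~(((~a4 | ~(~a2 & a1)) | ((~a1 ^ a4) | ~(~a2 & a3))) -> (((~a3 | ~a1) & a4) & (~a4 | (~a1 -> a3)))) on each row and compare to φ:
  a1=0, a2=0, a3=0, a4=0: formula gives 1, φ = 1 ✓
  a1=0, a2=0, a3=0, a4=1: formula gives 1, but φ = 0 ✗
Since they disagree at (0,0,0,1), the expression is not a correct formula for φ.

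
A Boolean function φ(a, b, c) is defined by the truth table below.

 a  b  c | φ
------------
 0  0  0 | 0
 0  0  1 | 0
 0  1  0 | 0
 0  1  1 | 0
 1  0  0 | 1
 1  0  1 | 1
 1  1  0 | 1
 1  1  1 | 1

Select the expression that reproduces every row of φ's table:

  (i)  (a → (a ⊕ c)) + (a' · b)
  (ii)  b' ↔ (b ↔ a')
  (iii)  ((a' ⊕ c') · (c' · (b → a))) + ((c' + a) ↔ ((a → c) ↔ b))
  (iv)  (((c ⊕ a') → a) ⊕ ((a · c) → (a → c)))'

(i): at (0,0,0) it gives 1, but φ = 0 — eliminated.
(iii): at (0,0,1) it gives 1, but φ = 0 — eliminated.
(iv): at (0,0,1) it gives 1, but φ = 0 — eliminated.
That leaves (ii). Evaluating it on every row reproduces the table of φ exactly.

ii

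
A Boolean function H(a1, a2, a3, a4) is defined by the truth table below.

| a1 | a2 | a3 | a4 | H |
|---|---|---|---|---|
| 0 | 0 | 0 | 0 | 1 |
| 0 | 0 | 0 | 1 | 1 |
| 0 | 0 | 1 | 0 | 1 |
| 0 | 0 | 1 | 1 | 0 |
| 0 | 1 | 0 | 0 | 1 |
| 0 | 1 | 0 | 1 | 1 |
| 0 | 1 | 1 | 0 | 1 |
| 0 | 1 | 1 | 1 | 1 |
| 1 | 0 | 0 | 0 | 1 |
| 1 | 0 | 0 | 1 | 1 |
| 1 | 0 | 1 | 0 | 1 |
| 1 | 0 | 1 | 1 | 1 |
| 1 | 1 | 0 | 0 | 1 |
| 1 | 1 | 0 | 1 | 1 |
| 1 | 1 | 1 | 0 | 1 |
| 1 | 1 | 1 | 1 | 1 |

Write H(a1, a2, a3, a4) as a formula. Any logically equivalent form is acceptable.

H is 0 on exactly one input, (0,0,1,1), whose minterm is ¬a1·¬a2·a3·a4. So H is the negation of that single conjunction.

H(a1, a2, a3, a4) = (((a1' · a2') · a3) · a4)'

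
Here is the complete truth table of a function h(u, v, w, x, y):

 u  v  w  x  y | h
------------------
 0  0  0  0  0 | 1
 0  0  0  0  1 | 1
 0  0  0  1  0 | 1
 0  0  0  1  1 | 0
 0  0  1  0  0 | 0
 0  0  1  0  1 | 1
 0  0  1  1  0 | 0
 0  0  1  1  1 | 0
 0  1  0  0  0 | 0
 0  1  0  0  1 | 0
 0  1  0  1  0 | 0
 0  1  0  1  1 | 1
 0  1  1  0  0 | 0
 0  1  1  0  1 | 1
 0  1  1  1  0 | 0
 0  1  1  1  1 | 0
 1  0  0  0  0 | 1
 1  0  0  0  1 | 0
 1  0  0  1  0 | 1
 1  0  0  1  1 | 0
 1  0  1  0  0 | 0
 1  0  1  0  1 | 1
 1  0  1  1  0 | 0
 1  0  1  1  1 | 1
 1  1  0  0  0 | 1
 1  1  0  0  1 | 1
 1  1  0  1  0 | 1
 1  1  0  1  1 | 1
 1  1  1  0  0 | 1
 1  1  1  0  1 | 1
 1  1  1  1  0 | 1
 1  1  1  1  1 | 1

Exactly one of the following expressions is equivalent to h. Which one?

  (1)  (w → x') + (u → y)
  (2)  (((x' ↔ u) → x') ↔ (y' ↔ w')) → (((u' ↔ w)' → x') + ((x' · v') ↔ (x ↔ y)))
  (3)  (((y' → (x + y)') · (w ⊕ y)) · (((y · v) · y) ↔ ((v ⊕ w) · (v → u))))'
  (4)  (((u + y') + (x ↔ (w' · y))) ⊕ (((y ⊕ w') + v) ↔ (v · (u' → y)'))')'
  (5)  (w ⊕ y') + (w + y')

4

(1) fails at (0,0,0,1,1): the formula yields 1, h is 0.
(2) fails at (0,0,1,0,0): the formula yields 1, h is 0.
(3) fails at (0,0,0,0,1): the formula yields 0, h is 1.
(5) fails at (0,0,0,0,1): the formula yields 0, h is 1.
Only (4) survives; checking it on all 32 rows confirms it matches h.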